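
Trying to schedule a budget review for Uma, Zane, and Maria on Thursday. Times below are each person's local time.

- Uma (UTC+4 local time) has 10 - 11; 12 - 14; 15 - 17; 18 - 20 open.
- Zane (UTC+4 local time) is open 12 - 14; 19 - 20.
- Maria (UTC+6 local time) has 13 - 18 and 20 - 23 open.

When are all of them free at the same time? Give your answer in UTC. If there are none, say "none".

08:00-10:00, 15:00-16:00

Uma in UTC: 06:00-07:00, 08:00-10:00, 11:00-13:00, 14:00-16:00 (subtract 4h to convert from UTC+4).
Zane in UTC: 08:00-10:00, 15:00-16:00 (subtract 4h to convert from UTC+4).
Maria in UTC: 07:00-12:00, 14:00-17:00 (subtract 6h to convert from UTC+6).
Uma ∩ Zane: 08:00-10:00, 15:00-16:00.
Uma ∩ Zane ∩ Maria: 08:00-10:00, 15:00-16:00.
So the common availability across everyone is 08:00-10:00, 15:00-16:00.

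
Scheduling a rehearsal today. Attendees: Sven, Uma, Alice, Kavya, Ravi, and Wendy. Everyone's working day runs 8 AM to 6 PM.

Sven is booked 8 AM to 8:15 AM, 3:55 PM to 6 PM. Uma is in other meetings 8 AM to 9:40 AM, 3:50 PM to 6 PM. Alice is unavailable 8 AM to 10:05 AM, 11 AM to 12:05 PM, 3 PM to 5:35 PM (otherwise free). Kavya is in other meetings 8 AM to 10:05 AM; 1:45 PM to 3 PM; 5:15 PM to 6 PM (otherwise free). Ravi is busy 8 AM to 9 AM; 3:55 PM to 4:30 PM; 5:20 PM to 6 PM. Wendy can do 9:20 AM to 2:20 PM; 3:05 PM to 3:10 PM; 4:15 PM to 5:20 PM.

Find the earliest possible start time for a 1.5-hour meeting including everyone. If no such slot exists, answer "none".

12:05

Sven free: 08:15-15:55 (invert busy blocks within the working day).
Uma free: 09:40-15:50 (invert busy blocks within the working day).
Alice free: 10:05-11:00, 12:05-15:00, 17:35-18:00 (invert busy blocks within the working day).
Kavya free: 10:05-13:45, 15:00-17:15 (invert busy blocks within the working day).
Ravi free: 09:00-15:55, 16:30-17:20 (invert busy blocks within the working day).
Wendy free: 09:20-14:20, 15:05-15:10, 16:15-17:20.
Sven ∩ Uma: 09:40-15:50.
Sven ∩ Uma ∩ Alice: 10:05-11:00, 12:05-15:00.
Sven ∩ Uma ∩ Alice ∩ Kavya: 10:05-11:00, 12:05-13:45.
Sven ∩ Uma ∩ Alice ∩ Kavya ∩ Ravi: 10:05-11:00, 12:05-13:45.
Sven ∩ Uma ∩ Alice ∩ Kavya ∩ Ravi ∩ Wendy: 10:05-11:00, 12:05-13:45.
The first common window of at least 90 minutes is 12:05-13:45, so the earliest start is 12:05.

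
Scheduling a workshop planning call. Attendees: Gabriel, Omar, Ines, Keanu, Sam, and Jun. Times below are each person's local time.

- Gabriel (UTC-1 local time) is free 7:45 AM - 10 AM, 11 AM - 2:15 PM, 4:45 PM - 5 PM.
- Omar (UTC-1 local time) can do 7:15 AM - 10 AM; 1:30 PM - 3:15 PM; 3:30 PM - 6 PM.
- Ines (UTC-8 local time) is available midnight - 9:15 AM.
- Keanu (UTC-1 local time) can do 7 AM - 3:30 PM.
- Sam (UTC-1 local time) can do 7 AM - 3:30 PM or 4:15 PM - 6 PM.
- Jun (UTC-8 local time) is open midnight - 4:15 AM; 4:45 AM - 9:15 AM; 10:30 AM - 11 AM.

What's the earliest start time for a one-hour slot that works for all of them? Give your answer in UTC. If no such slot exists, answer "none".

08:45

Gabriel in UTC: 08:45-11:00, 12:00-15:15, 17:45-18:00 (add 1h to convert from UTC-1).
Omar in UTC: 08:15-11:00, 14:30-16:15, 16:30-19:00 (add 1h to convert from UTC-1).
Ines in UTC: 08:00-17:15 (add 8h to convert from UTC-8).
Keanu in UTC: 08:00-16:30 (add 1h to convert from UTC-1).
Sam in UTC: 08:00-16:30, 17:15-19:00 (add 1h to convert from UTC-1).
Jun in UTC: 08:00-12:15, 12:45-17:15, 18:30-19:00 (add 8h to convert from UTC-8).
Gabriel ∩ Omar: 08:45-11:00, 14:30-15:15, 17:45-18:00.
Gabriel ∩ Omar ∩ Ines: 08:45-11:00, 14:30-15:15.
Gabriel ∩ Omar ∩ Ines ∩ Keanu: 08:45-11:00, 14:30-15:15.
Gabriel ∩ Omar ∩ Ines ∩ Keanu ∩ Sam: 08:45-11:00, 14:30-15:15.
Gabriel ∩ Omar ∩ Ines ∩ Keanu ∩ Sam ∩ Jun: 08:45-11:00, 14:30-15:15.
Those are the intersection windows.
The first common window of at least 60 minutes is 08:45-11:00, so the earliest start is 08:45.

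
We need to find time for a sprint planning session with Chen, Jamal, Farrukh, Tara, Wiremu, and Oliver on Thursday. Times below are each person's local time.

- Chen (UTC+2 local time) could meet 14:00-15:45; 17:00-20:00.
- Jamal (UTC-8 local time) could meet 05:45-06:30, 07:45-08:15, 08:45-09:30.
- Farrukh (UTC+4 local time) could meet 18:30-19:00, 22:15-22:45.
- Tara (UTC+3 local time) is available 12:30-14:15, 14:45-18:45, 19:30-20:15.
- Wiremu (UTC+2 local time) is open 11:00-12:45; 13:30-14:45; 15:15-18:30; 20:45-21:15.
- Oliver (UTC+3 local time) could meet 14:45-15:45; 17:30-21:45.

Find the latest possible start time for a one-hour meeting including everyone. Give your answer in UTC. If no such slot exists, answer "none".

none

Chen in UTC: 12:00-13:45, 15:00-18:00 (subtract 2h to convert from UTC+2).
Jamal in UTC: 13:45-14:30, 15:45-16:15, 16:45-17:30 (add 8h to convert from UTC-8).
Farrukh in UTC: 14:30-15:00, 18:15-18:45 (subtract 4h to convert from UTC+4).
Tara in UTC: 09:30-11:15, 11:45-15:45, 16:30-17:15 (subtract 3h to convert from UTC+3).
Wiremu in UTC: 09:00-10:45, 11:30-12:45, 13:15-16:30, 18:45-19:15 (subtract 2h to convert from UTC+2).
Oliver in UTC: 11:45-12:45, 14:30-18:45 (subtract 3h to convert from UTC+3).
Chen ∩ Jamal: 15:45-16:15, 16:45-17:30.
Chen ∩ Jamal ∩ Farrukh: ∅.
Chen ∩ Jamal ∩ Farrukh ∩ Tara: ∅.
Chen ∩ Jamal ∩ Farrukh ∩ Tara ∩ Wiremu: ∅.
Chen ∩ Jamal ∩ Farrukh ∩ Tara ∩ Wiremu ∩ Oliver: ∅.
There is no time when everyone is free.
No common window is at least 60 minutes long.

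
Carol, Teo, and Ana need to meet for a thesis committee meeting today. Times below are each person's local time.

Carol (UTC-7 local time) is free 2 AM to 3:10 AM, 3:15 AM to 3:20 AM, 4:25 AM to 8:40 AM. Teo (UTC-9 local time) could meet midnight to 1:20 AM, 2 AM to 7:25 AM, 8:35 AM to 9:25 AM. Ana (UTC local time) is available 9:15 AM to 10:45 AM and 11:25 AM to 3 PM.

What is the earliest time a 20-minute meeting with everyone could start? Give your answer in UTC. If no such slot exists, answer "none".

09:15

Carol in UTC: 09:00-10:10, 10:15-10:20, 11:25-15:40 (add 7h to convert from UTC-7).
Teo in UTC: 09:00-10:20, 11:00-16:25, 17:35-18:25 (add 9h to convert from UTC-9).
Ana in UTC: 09:15-10:45, 11:25-15:00.
Carol ∩ Teo: 09:00-10:10, 10:15-10:20, 11:25-15:40.
Carol ∩ Teo ∩ Ana: 09:15-10:10, 10:15-10:20, 11:25-15:00.
Those are the intersection windows.
The first common window of at least 20 minutes is 09:15-10:10, so the earliest start is 09:15.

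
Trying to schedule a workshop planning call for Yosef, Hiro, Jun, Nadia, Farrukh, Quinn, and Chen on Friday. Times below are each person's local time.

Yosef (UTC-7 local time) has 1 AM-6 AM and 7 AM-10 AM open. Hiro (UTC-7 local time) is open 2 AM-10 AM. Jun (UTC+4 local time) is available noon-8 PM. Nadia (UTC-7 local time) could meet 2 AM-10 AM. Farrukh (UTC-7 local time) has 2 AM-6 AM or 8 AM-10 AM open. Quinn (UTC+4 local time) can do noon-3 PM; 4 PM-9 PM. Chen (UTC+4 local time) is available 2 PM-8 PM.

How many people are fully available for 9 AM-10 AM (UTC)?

6

Yosef in UTC: 08:00-13:00, 14:00-17:00 (add 7h to convert from UTC-7).
Hiro in UTC: 09:00-17:00 (add 7h to convert from UTC-7).
Jun in UTC: 08:00-16:00 (subtract 4h to convert from UTC+4).
Nadia in UTC: 09:00-17:00 (add 7h to convert from UTC-7).
Farrukh in UTC: 09:00-13:00, 15:00-17:00 (add 7h to convert from UTC-7).
Quinn in UTC: 08:00-11:00, 12:00-17:00 (subtract 4h to convert from UTC+4).
Chen in UTC: 10:00-16:00 (subtract 4h to convert from UTC+4).
Yosef, Hiro, Jun, Nadia, Farrukh, and Quinn can make the full 09:00-10:00 slot — that's 6.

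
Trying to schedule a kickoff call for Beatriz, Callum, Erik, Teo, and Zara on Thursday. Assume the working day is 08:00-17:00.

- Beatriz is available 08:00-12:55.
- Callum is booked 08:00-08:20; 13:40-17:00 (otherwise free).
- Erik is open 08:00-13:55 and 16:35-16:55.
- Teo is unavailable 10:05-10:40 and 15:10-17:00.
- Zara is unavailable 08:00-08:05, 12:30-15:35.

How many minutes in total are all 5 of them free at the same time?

Beatriz free: 08:00-12:55.
Callum free: 08:20-13:40 (invert busy blocks within the working day).
Erik free: 08:00-13:55, 16:35-16:55.
Teo free: 08:00-10:05, 10:40-15:10 (invert busy blocks within the working day).
Zara free: 08:05-12:30, 15:35-17:00 (invert busy blocks within the working day).
Beatriz ∩ Callum: 08:20-12:55.
Beatriz ∩ Callum ∩ Erik: 08:20-12:55.
Beatriz ∩ Callum ∩ Erik ∩ Teo: 08:20-10:05, 10:40-12:55.
Beatriz ∩ Callum ∩ Erik ∩ Teo ∩ Zara: 08:20-10:05, 10:40-12:30.
Those are the intersection windows.
Summing the common windows: 105 + 110 = 215 minutes.

215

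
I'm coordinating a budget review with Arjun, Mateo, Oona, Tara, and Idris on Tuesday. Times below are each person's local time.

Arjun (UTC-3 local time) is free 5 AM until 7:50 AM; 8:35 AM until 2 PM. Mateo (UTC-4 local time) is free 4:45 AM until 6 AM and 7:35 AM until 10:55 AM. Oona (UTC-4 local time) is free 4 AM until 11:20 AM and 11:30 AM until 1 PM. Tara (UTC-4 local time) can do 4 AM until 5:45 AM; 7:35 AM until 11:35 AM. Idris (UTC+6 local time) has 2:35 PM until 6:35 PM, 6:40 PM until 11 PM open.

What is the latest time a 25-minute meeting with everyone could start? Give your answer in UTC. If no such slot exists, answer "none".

Arjun in UTC: 08:00-10:50, 11:35-17:00 (add 3h to convert from UTC-3).
Mateo in UTC: 08:45-10:00, 11:35-14:55 (add 4h to convert from UTC-4).
Oona in UTC: 08:00-15:20, 15:30-17:00 (add 4h to convert from UTC-4).
Tara in UTC: 08:00-09:45, 11:35-15:35 (add 4h to convert from UTC-4).
Idris in UTC: 08:35-12:35, 12:40-17:00 (subtract 6h to convert from UTC+6).
Arjun ∩ Mateo: 08:45-10:00, 11:35-14:55.
Arjun ∩ Mateo ∩ Oona: 08:45-10:00, 11:35-14:55.
Arjun ∩ Mateo ∩ Oona ∩ Tara: 08:45-09:45, 11:35-14:55.
Arjun ∩ Mateo ∩ Oona ∩ Tara ∩ Idris: 08:45-09:45, 11:35-12:35, 12:40-14:55.
So the common availability across everyone is 08:45-09:45, 11:35-12:35, 12:40-14:55.
The last common window of at least 25 minutes is 12:40-14:55; a 25-minute meeting can start as late as 14:30 and still end by 14:55.

14:30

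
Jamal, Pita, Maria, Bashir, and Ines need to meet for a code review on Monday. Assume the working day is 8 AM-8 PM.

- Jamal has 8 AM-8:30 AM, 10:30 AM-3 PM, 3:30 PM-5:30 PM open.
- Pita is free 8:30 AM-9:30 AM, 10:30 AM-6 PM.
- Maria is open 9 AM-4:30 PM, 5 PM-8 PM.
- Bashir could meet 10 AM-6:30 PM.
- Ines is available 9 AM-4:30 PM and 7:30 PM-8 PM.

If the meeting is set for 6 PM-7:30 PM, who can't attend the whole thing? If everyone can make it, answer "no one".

Jamal: not fully free for 18:00-19:30. Pita: not fully free for 18:00-19:30. Maria: free for 18:00-19:30. Bashir: not fully free for 18:00-19:30. Ines: not fully free for 18:00-19:30.

Bashir, Ines, Jamal, Pita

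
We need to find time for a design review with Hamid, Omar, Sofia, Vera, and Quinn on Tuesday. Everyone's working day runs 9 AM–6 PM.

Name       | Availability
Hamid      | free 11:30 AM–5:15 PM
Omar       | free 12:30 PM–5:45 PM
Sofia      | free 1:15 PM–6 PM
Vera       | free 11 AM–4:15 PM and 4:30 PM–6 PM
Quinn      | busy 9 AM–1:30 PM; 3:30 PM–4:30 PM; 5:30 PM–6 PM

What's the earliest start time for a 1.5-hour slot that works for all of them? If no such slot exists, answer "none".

Hamid free: 11:30-17:15.
Omar free: 12:30-17:45.
Sofia free: 13:15-18:00.
Vera free: 11:00-16:15, 16:30-18:00.
Quinn free: 13:30-15:30, 16:30-17:30 (invert busy blocks within the working day).
Hamid ∩ Omar: 12:30-17:15.
Hamid ∩ Omar ∩ Sofia: 13:15-17:15.
Hamid ∩ Omar ∩ Sofia ∩ Vera: 13:15-16:15, 16:30-17:15.
Hamid ∩ Omar ∩ Sofia ∩ Vera ∩ Quinn: 13:30-15:30, 16:30-17:15.
Those are the intersection windows.
The first common window of at least 90 minutes is 13:30-15:30, so the earliest start is 13:30.

13:30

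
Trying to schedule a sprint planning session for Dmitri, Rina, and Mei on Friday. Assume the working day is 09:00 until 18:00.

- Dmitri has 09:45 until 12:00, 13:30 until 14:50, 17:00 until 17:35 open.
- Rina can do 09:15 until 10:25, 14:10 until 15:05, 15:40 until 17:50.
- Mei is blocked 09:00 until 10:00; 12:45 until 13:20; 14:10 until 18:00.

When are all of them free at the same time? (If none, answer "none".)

10:00-10:25

Dmitri free: 09:45-12:00, 13:30-14:50, 17:00-17:35.
Rina free: 09:15-10:25, 14:10-15:05, 15:40-17:50.
Mei free: 10:00-12:45, 13:20-14:10 (invert busy blocks within the working day).
Dmitri ∩ Rina: 09:45-10:25, 14:10-14:50, 17:00-17:35.
Dmitri ∩ Rina ∩ Mei: 10:00-10:25.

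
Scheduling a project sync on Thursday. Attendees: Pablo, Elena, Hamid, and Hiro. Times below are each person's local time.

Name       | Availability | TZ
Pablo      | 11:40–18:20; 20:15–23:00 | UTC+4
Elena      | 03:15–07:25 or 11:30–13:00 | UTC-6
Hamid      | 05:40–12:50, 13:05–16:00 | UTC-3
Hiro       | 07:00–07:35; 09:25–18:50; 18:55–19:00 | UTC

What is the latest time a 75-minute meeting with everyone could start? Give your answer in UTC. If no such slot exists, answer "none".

17:35

Pablo in UTC: 07:40-14:20, 16:15-19:00 (subtract 4h to convert from UTC+4).
Elena in UTC: 09:15-13:25, 17:30-19:00 (add 6h to convert from UTC-6).
Hamid in UTC: 08:40-15:50, 16:05-19:00 (add 3h to convert from UTC-3).
Hiro in UTC: 07:00-07:35, 09:25-18:50, 18:55-19:00.
Pablo ∩ Elena: 09:15-13:25, 17:30-19:00.
Pablo ∩ Elena ∩ Hamid: 09:15-13:25, 17:30-19:00.
Pablo ∩ Elena ∩ Hamid ∩ Hiro: 09:25-13:25, 17:30-18:50, 18:55-19:00.
The last common window of at least 75 minutes is 17:30-18:50; a 75-minute meeting can start as late as 17:35 and still end by 18:50.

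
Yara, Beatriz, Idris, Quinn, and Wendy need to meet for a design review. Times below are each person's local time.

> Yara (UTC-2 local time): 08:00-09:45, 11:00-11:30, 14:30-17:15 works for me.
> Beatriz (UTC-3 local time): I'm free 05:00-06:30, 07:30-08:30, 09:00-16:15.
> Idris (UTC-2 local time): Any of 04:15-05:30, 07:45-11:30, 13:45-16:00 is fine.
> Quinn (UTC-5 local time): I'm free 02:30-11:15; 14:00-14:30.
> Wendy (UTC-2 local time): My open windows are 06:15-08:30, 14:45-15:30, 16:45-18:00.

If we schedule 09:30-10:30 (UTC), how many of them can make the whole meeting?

2

Yara in UTC: 10:00-11:45, 13:00-13:30, 16:30-19:15 (add 2h to convert from UTC-2).
Beatriz in UTC: 08:00-09:30, 10:30-11:30, 12:00-19:15 (add 3h to convert from UTC-3).
Idris in UTC: 06:15-07:30, 09:45-13:30, 15:45-18:00 (add 2h to convert from UTC-2).
Quinn in UTC: 07:30-16:15, 19:00-19:30 (add 5h to convert from UTC-5).
Wendy in UTC: 08:15-10:30, 16:45-17:30, 18:45-20:00 (add 2h to convert from UTC-2).
Quinn and Wendy can make the full 09:30-10:30 slot — that's 2.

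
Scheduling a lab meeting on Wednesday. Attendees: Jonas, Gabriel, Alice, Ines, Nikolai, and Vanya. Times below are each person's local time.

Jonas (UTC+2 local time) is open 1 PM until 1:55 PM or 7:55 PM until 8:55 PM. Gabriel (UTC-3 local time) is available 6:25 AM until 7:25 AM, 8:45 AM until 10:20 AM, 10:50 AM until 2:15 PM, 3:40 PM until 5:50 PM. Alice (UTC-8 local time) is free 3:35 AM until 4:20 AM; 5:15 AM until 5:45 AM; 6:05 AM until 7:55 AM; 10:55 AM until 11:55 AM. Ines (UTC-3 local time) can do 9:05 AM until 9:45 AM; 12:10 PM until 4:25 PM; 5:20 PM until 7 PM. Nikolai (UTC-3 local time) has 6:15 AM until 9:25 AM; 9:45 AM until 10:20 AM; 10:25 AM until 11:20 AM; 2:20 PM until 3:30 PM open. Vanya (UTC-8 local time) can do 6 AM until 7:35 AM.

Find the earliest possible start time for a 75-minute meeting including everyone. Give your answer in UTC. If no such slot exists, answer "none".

none

Jonas in UTC: 11:00-11:55, 17:55-18:55 (subtract 2h to convert from UTC+2).
Gabriel in UTC: 09:25-10:25, 11:45-13:20, 13:50-17:15, 18:40-20:50 (add 3h to convert from UTC-3).
Alice in UTC: 11:35-12:20, 13:15-13:45, 14:05-15:55, 18:55-19:55 (add 8h to convert from UTC-8).
Ines in UTC: 12:05-12:45, 15:10-19:25, 20:20-22:00 (add 3h to convert from UTC-3).
Nikolai in UTC: 09:15-12:25, 12:45-13:20, 13:25-14:20, 17:20-18:30 (add 3h to convert from UTC-3).
Vanya in UTC: 14:00-15:35 (add 8h to convert from UTC-8).
Jonas ∩ Gabriel: 11:45-11:55, 18:40-18:55.
Jonas ∩ Gabriel ∩ Alice: 11:45-11:55.
Jonas ∩ Gabriel ∩ Alice ∩ Ines: ∅.
Jonas ∩ Gabriel ∩ Alice ∩ Ines ∩ Nikolai: ∅.
Jonas ∩ Gabriel ∩ Alice ∩ Ines ∩ Nikolai ∩ Vanya: ∅.
There is no time when everyone is free.
No common window is at least 75 minutes long.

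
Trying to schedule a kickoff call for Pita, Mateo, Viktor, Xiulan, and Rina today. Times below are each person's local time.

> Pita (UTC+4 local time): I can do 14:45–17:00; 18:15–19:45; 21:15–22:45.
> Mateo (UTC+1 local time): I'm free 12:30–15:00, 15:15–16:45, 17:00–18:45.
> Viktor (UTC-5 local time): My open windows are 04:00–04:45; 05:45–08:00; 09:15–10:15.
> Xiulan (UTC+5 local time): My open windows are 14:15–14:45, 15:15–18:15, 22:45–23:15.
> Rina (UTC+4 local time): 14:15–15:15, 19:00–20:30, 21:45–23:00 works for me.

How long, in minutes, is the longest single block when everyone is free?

Pita in UTC: 10:45-13:00, 14:15-15:45, 17:15-18:45 (subtract 4h to convert from UTC+4).
Mateo in UTC: 11:30-14:00, 14:15-15:45, 16:00-17:45 (subtract 1h to convert from UTC+1).
Viktor in UTC: 09:00-09:45, 10:45-13:00, 14:15-15:15 (add 5h to convert from UTC-5).
Xiulan in UTC: 09:15-09:45, 10:15-13:15, 17:45-18:15 (subtract 5h to convert from UTC+5).
Rina in UTC: 10:15-11:15, 15:00-16:30, 17:45-19:00 (subtract 4h to convert from UTC+4).
Pita ∩ Mateo: 11:30-13:00, 14:15-15:45, 17:15-17:45.
Pita ∩ Mateo ∩ Viktor: 11:30-13:00, 14:15-15:15.
Pita ∩ Mateo ∩ Viktor ∩ Xiulan: 11:30-13:00.
Pita ∩ Mateo ∩ Viktor ∩ Xiulan ∩ Rina: ∅.
There is no time when everyone is free.
No common window exists, so the longest block is 0 minutes.

0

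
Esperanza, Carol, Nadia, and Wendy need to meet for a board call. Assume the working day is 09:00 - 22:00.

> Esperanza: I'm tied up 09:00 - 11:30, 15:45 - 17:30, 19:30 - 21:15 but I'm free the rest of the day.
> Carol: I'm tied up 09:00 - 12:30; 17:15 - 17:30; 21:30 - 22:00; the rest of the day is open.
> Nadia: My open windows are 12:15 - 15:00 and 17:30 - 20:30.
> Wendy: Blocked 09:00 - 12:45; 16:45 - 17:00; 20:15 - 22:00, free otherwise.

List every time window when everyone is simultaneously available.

12:45-15:00, 17:30-19:30

Esperanza free: 11:30-15:45, 17:30-19:30, 21:15-22:00 (invert busy blocks within the working day).
Carol free: 12:30-17:15, 17:30-21:30 (invert busy blocks within the working day).
Nadia free: 12:15-15:00, 17:30-20:30.
Wendy free: 12:45-16:45, 17:00-20:15 (invert busy blocks within the working day).
Esperanza ∩ Carol: 12:30-15:45, 17:30-19:30, 21:15-21:30.
Esperanza ∩ Carol ∩ Nadia: 12:30-15:00, 17:30-19:30.
Esperanza ∩ Carol ∩ Nadia ∩ Wendy: 12:45-15:00, 17:30-19:30.
So the common availability across everyone is 12:45-15:00, 17:30-19:30.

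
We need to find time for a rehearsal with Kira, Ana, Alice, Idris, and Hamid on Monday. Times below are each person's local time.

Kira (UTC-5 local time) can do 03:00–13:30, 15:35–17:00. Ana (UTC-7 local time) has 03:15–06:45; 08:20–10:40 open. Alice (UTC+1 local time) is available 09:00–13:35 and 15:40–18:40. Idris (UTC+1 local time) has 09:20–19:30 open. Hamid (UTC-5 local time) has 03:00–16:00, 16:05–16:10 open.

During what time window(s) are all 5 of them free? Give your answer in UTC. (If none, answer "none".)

Kira in UTC: 08:00-18:30, 20:35-22:00 (add 5h to convert from UTC-5).
Ana in UTC: 10:15-13:45, 15:20-17:40 (add 7h to convert from UTC-7).
Alice in UTC: 08:00-12:35, 14:40-17:40 (subtract 1h to convert from UTC+1).
Idris in UTC: 08:20-18:30 (subtract 1h to convert from UTC+1).
Hamid in UTC: 08:00-21:00, 21:05-21:10 (add 5h to convert from UTC-5).
Kira ∩ Ana: 10:15-13:45, 15:20-17:40.
Kira ∩ Ana ∩ Alice: 10:15-12:35, 15:20-17:40.
Kira ∩ Ana ∩ Alice ∩ Idris: 10:15-12:35, 15:20-17:40.
Kira ∩ Ana ∩ Alice ∩ Idris ∩ Hamid: 10:15-12:35, 15:20-17:40.

10:15-12:35, 15:20-17:40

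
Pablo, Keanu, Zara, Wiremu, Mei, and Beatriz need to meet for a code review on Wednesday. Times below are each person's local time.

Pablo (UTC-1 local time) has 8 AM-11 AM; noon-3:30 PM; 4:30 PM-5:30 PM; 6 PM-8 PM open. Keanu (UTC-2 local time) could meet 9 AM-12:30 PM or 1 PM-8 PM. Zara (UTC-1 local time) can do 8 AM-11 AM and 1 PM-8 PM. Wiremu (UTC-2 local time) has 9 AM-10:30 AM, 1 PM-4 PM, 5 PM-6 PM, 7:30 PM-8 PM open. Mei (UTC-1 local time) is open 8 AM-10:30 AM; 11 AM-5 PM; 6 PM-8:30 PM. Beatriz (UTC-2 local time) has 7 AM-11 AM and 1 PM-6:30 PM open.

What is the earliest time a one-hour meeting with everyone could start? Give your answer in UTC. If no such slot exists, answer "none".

Pablo in UTC: 09:00-12:00, 13:00-16:30, 17:30-18:30, 19:00-21:00 (add 1h to convert from UTC-1).
Keanu in UTC: 11:00-14:30, 15:00-22:00 (add 2h to convert from UTC-2).
Zara in UTC: 09:00-12:00, 14:00-21:00 (add 1h to convert from UTC-1).
Wiremu in UTC: 11:00-12:30, 15:00-18:00, 19:00-20:00, 21:30-22:00 (add 2h to convert from UTC-2).
Mei in UTC: 09:00-11:30, 12:00-18:00, 19:00-21:30 (add 1h to convert from UTC-1).
Beatriz in UTC: 09:00-13:00, 15:00-20:30 (add 2h to convert from UTC-2).
Pablo ∩ Keanu: 11:00-12:00, 13:00-14:30, 15:00-16:30, 17:30-18:30, 19:00-21:00.
Pablo ∩ Keanu ∩ Zara: 11:00-12:00, 14:00-14:30, 15:00-16:30, 17:30-18:30, 19:00-21:00.
Pablo ∩ Keanu ∩ Zara ∩ Wiremu: 11:00-12:00, 15:00-16:30, 17:30-18:00, 19:00-20:00.
Pablo ∩ Keanu ∩ Zara ∩ Wiremu ∩ Mei: 11:00-11:30, 15:00-16:30, 17:30-18:00, 19:00-20:00.
Pablo ∩ Keanu ∩ Zara ∩ Wiremu ∩ Mei ∩ Beatriz: 11:00-11:30, 15:00-16:30, 17:30-18:00, 19:00-20:00.
So the common availability across everyone is 11:00-11:30, 15:00-16:30, 17:30-18:00, 19:00-20:00.
The first common window of at least 60 minutes is 15:00-16:30, so the earliest start is 15:00.

15:00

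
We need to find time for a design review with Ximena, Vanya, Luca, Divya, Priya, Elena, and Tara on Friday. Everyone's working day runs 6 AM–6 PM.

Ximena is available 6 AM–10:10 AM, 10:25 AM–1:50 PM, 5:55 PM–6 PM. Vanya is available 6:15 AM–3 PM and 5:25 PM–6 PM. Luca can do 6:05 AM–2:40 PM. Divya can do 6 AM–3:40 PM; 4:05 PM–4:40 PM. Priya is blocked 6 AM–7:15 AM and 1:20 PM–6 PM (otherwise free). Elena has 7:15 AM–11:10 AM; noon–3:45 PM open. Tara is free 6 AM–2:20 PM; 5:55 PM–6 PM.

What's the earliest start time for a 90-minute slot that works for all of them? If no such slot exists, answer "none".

Ximena free: 06:00-10:10, 10:25-13:50, 17:55-18:00.
Vanya free: 06:15-15:00, 17:25-18:00.
Luca free: 06:05-14:40.
Divya free: 06:00-15:40, 16:05-16:40.
Priya free: 07:15-13:20 (invert busy blocks within the working day).
Elena free: 07:15-11:10, 12:00-15:45.
Tara free: 06:00-14:20, 17:55-18:00.
Ximena ∩ Vanya: 06:15-10:10, 10:25-13:50, 17:55-18:00.
Ximena ∩ Vanya ∩ Luca: 06:15-10:10, 10:25-13:50.
Ximena ∩ Vanya ∩ Luca ∩ Divya: 06:15-10:10, 10:25-13:50.
Ximena ∩ Vanya ∩ Luca ∩ Divya ∩ Priya: 07:15-10:10, 10:25-13:20.
Ximena ∩ Vanya ∩ Luca ∩ Divya ∩ Priya ∩ Elena: 07:15-10:10, 10:25-11:10, 12:00-13:20.
Ximena ∩ Vanya ∩ Luca ∩ Divya ∩ Priya ∩ Elena ∩ Tara: 07:15-10:10, 10:25-11:10, 12:00-13:20.
So the common availability across everyone is 07:15-10:10, 10:25-11:10, 12:00-13:20.
The first common window of at least 90 minutes is 07:15-10:10, so the earliest start is 07:15.

07:15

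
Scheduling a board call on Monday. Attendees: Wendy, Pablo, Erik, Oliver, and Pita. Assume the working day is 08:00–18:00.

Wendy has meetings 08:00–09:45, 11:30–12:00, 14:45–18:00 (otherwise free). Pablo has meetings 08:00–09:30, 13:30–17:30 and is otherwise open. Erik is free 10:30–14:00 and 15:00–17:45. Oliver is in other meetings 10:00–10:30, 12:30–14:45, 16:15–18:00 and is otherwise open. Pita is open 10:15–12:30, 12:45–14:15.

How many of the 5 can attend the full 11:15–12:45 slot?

2

Wendy free: 09:45-11:30, 12:00-14:45 (invert busy blocks within the working day).
Pablo free: 09:30-13:30, 17:30-18:00 (invert busy blocks within the working day).
Erik free: 10:30-14:00, 15:00-17:45.
Oliver free: 08:00-10:00, 10:30-12:30, 14:45-16:15 (invert busy blocks within the working day).
Pita free: 10:15-12:30, 12:45-14:15.
Pablo and Erik can make the full 11:15-12:45 slot — that's 2.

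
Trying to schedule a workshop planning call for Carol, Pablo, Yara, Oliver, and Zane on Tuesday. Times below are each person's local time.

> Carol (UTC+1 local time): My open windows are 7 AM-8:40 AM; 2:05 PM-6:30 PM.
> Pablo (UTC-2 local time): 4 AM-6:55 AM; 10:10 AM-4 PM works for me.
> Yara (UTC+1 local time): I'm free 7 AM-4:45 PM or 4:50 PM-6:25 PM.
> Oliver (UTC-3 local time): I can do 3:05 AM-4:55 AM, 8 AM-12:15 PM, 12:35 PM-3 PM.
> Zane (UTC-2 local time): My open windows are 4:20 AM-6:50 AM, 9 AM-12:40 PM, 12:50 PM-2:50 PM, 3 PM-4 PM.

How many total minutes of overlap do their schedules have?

295

Carol in UTC: 06:00-07:40, 13:05-17:30 (subtract 1h to convert from UTC+1).
Pablo in UTC: 06:00-08:55, 12:10-18:00 (add 2h to convert from UTC-2).
Yara in UTC: 06:00-15:45, 15:50-17:25 (subtract 1h to convert from UTC+1).
Oliver in UTC: 06:05-07:55, 11:00-15:15, 15:35-18:00 (add 3h to convert from UTC-3).
Zane in UTC: 06:20-08:50, 11:00-14:40, 14:50-16:50, 17:00-18:00 (add 2h to convert from UTC-2).
Carol ∩ Pablo: 06:00-07:40, 13:05-17:30.
Carol ∩ Pablo ∩ Yara: 06:00-07:40, 13:05-15:45, 15:50-17:25.
Carol ∩ Pablo ∩ Yara ∩ Oliver: 06:05-07:40, 13:05-15:15, 15:35-15:45, 15:50-17:25.
Carol ∩ Pablo ∩ Yara ∩ Oliver ∩ Zane: 06:20-07:40, 13:05-14:40, 14:50-15:15, 15:35-15:45, 15:50-16:50, 17:00-17:25.
Summing the common windows: 80 + 95 + 25 + 10 + 60 + 25 = 295 minutes.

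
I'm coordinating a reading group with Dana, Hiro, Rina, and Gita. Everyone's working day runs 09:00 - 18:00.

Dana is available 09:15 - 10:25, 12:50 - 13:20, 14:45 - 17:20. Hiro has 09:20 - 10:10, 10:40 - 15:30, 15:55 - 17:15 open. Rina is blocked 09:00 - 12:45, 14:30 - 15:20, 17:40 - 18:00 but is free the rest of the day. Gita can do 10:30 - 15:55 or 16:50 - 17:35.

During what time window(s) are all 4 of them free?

12:50-13:20, 15:20-15:30, 16:50-17:15

Dana free: 09:15-10:25, 12:50-13:20, 14:45-17:20.
Hiro free: 09:20-10:10, 10:40-15:30, 15:55-17:15.
Rina free: 12:45-14:30, 15:20-17:40 (invert busy blocks within the working day).
Gita free: 10:30-15:55, 16:50-17:35.
Dana ∩ Hiro: 09:20-10:10, 12:50-13:20, 14:45-15:30, 15:55-17:15.
Dana ∩ Hiro ∩ Rina: 12:50-13:20, 15:20-15:30, 15:55-17:15.
Dana ∩ Hiro ∩ Rina ∩ Gita: 12:50-13:20, 15:20-15:30, 16:50-17:15.
Those are the intersection windows.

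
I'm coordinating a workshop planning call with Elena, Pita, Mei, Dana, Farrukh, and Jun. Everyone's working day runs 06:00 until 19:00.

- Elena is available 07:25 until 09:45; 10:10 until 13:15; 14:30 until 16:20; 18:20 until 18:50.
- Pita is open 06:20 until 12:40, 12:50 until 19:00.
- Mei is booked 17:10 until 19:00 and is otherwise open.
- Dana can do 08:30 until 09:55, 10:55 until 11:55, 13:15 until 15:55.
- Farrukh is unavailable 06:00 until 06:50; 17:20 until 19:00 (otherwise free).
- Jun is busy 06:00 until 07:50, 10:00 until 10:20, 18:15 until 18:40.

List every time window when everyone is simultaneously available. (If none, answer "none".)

Elena free: 07:25-09:45, 10:10-13:15, 14:30-16:20, 18:20-18:50.
Pita free: 06:20-12:40, 12:50-19:00.
Mei free: 06:00-17:10 (invert busy blocks within the working day).
Dana free: 08:30-09:55, 10:55-11:55, 13:15-15:55.
Farrukh free: 06:50-17:20 (invert busy blocks within the working day).
Jun free: 07:50-10:00, 10:20-18:15, 18:40-19:00 (invert busy blocks within the working day).
Elena ∩ Pita: 07:25-09:45, 10:10-12:40, 12:50-13:15, 14:30-16:20, 18:20-18:50.
Elena ∩ Pita ∩ Mei: 07:25-09:45, 10:10-12:40, 12:50-13:15, 14:30-16:20.
Elena ∩ Pita ∩ Mei ∩ Dana: 08:30-09:45, 10:55-11:55, 14:30-15:55.
Elena ∩ Pita ∩ Mei ∩ Dana ∩ Farrukh: 08:30-09:45, 10:55-11:55, 14:30-15:55.
Elena ∩ Pita ∩ Mei ∩ Dana ∩ Farrukh ∩ Jun: 08:30-09:45, 10:55-11:55, 14:30-15:55.

08:30-09:45, 10:55-11:55, 14:30-15:55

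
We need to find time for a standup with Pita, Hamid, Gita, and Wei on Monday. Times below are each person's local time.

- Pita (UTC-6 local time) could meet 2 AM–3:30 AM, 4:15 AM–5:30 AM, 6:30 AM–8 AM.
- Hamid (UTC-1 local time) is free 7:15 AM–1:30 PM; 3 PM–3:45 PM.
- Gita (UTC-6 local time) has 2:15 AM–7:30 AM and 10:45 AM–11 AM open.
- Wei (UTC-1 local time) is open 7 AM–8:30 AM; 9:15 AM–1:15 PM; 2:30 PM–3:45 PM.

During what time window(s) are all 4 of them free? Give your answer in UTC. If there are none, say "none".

08:15-09:30, 10:15-11:30, 12:30-13:30

Pita in UTC: 08:00-09:30, 10:15-11:30, 12:30-14:00 (add 6h to convert from UTC-6).
Hamid in UTC: 08:15-14:30, 16:00-16:45 (add 1h to convert from UTC-1).
Gita in UTC: 08:15-13:30, 16:45-17:00 (add 6h to convert from UTC-6).
Wei in UTC: 08:00-09:30, 10:15-14:15, 15:30-16:45 (add 1h to convert from UTC-1).
Pita ∩ Hamid: 08:15-09:30, 10:15-11:30, 12:30-14:00.
Pita ∩ Hamid ∩ Gita: 08:15-09:30, 10:15-11:30, 12:30-13:30.
Pita ∩ Hamid ∩ Gita ∩ Wei: 08:15-09:30, 10:15-11:30, 12:30-13:30.
So the common availability across everyone is 08:15-09:30, 10:15-11:30, 12:30-13:30.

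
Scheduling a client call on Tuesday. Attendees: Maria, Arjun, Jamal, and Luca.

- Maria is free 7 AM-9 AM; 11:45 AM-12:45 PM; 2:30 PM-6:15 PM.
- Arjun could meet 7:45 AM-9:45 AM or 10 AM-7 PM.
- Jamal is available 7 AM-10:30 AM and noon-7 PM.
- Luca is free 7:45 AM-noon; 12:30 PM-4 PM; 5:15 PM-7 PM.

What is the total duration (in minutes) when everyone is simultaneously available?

240

Maria ∩ Arjun: 07:45-09:00, 11:45-12:45, 14:30-18:15.
Maria ∩ Arjun ∩ Jamal: 07:45-09:00, 12:00-12:45, 14:30-18:15.
Maria ∩ Arjun ∩ Jamal ∩ Luca: 07:45-09:00, 12:30-12:45, 14:30-16:00, 17:15-18:15.
Summing the common windows: 75 + 15 + 90 + 60 = 240 minutes.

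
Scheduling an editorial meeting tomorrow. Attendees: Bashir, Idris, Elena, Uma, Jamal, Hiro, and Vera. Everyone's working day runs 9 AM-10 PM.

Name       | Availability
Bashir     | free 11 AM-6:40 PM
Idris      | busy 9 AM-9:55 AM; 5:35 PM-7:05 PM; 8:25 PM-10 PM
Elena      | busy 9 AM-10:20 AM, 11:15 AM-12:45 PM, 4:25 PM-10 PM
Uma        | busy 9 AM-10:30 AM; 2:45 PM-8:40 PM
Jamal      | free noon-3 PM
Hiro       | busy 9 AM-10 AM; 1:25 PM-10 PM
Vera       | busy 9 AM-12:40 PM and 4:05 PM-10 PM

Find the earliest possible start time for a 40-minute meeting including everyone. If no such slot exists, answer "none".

Bashir free: 11:00-18:40.
Idris free: 09:55-17:35, 19:05-20:25 (invert busy blocks within the working day).
Elena free: 10:20-11:15, 12:45-16:25 (invert busy blocks within the working day).
Uma free: 10:30-14:45, 20:40-22:00 (invert busy blocks within the working day).
Jamal free: 12:00-15:00.
Hiro free: 10:00-13:25 (invert busy blocks within the working day).
Vera free: 12:40-16:05 (invert busy blocks within the working day).
Bashir ∩ Idris: 11:00-17:35.
Bashir ∩ Idris ∩ Elena: 11:00-11:15, 12:45-16:25.
Bashir ∩ Idris ∩ Elena ∩ Uma: 11:00-11:15, 12:45-14:45.
Bashir ∩ Idris ∩ Elena ∩ Uma ∩ Jamal: 12:45-14:45.
Bashir ∩ Idris ∩ Elena ∩ Uma ∩ Jamal ∩ Hiro: 12:45-13:25.
Bashir ∩ Idris ∩ Elena ∩ Uma ∩ Jamal ∩ Hiro ∩ Vera: 12:45-13:25.
The first common window of at least 40 minutes is 12:45-13:25, so the earliest start is 12:45.

12:45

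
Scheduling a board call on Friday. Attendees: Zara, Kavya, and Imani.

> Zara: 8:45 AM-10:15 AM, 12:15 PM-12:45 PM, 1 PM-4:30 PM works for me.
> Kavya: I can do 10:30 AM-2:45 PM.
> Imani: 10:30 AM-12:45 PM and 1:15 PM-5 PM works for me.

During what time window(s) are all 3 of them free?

Zara ∩ Kavya: 12:15-12:45, 13:00-14:45.
Zara ∩ Kavya ∩ Imani: 12:15-12:45, 13:15-14:45.

12:15-12:45, 13:15-14:45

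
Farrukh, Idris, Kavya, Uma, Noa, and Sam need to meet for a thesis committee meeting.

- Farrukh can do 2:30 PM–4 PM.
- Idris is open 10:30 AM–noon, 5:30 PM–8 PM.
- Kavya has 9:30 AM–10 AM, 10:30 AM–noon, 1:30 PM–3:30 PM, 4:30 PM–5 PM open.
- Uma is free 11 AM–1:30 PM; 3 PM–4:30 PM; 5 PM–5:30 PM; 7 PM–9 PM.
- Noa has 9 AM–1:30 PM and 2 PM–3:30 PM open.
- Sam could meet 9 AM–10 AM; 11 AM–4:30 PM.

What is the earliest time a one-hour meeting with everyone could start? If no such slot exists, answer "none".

none

Farrukh ∩ Idris: ∅.
Farrukh ∩ Idris ∩ Kavya: ∅.
Farrukh ∩ Idris ∩ Kavya ∩ Uma: ∅.
Farrukh ∩ Idris ∩ Kavya ∩ Uma ∩ Noa: ∅.
Farrukh ∩ Idris ∩ Kavya ∩ Uma ∩ Noa ∩ Sam: ∅.
There is no time when everyone is free.
No common window is at least 60 minutes long.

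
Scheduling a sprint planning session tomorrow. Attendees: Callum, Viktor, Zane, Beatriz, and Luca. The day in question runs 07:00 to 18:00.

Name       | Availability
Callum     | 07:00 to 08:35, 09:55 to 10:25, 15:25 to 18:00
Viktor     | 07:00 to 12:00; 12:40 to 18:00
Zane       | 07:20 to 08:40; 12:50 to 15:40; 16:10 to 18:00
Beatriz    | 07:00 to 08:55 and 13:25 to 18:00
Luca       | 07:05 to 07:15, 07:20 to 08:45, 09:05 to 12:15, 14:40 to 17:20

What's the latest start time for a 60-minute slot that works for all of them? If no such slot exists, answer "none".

Callum ∩ Viktor: 07:00-08:35, 09:55-10:25, 15:25-18:00.
Callum ∩ Viktor ∩ Zane: 07:20-08:35, 15:25-15:40, 16:10-18:00.
Callum ∩ Viktor ∩ Zane ∩ Beatriz: 07:20-08:35, 15:25-15:40, 16:10-18:00.
Callum ∩ Viktor ∩ Zane ∩ Beatriz ∩ Luca: 07:20-08:35, 15:25-15:40, 16:10-17:20.
So the common availability across everyone is 07:20-08:35, 15:25-15:40, 16:10-17:20.
The last common window of at least 60 minutes is 16:10-17:20; a 60-minute meeting can start as late as 16:20 and still end by 17:20.

16:20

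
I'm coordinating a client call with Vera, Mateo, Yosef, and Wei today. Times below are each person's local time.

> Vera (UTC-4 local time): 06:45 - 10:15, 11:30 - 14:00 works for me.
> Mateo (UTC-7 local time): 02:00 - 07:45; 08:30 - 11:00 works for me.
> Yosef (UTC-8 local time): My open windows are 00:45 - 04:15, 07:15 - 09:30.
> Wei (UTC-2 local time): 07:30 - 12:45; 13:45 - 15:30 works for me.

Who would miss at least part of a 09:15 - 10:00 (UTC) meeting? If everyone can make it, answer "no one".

Vera in UTC: 10:45-14:15, 15:30-18:00 (add 4h to convert from UTC-4).
Mateo in UTC: 09:00-14:45, 15:30-18:00 (add 7h to convert from UTC-7).
Yosef in UTC: 08:45-12:15, 15:15-17:30 (add 8h to convert from UTC-8).
Wei in UTC: 09:30-14:45, 15:45-17:30 (add 2h to convert from UTC-2).
Vera: not fully free for 09:15-10:00. Mateo: free for 09:15-10:00. Yosef: free for 09:15-10:00. Wei: not fully free for 09:15-10:00.

Vera, Wei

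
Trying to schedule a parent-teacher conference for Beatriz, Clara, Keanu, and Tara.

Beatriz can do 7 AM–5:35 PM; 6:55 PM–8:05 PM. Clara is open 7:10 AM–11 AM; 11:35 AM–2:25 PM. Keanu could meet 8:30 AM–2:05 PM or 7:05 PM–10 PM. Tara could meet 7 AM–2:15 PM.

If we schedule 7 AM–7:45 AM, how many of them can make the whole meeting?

2

Beatriz and Tara can make the full 07:00-07:45 slot — that's 2.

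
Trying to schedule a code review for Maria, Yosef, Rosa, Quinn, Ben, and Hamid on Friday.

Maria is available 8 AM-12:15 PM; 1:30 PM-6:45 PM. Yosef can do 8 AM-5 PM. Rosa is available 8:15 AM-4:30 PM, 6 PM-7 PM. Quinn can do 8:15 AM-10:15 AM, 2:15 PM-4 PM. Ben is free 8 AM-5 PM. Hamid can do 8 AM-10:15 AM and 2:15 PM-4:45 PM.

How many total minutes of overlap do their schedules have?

Maria ∩ Yosef: 08:00-12:15, 13:30-17:00.
Maria ∩ Yosef ∩ Rosa: 08:15-12:15, 13:30-16:30.
Maria ∩ Yosef ∩ Rosa ∩ Quinn: 08:15-10:15, 14:15-16:00.
Maria ∩ Yosef ∩ Rosa ∩ Quinn ∩ Ben: 08:15-10:15, 14:15-16:00.
Maria ∩ Yosef ∩ Rosa ∩ Quinn ∩ Ben ∩ Hamid: 08:15-10:15, 14:15-16:00.
Summing the common windows: 120 + 105 = 225 minutes.

225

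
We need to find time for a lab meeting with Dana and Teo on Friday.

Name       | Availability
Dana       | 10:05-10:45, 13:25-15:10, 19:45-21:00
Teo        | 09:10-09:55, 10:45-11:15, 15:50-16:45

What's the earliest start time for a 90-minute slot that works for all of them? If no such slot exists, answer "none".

Dana ∩ Teo: ∅.
There is no time when everyone is free.
No common window is at least 90 minutes long.

none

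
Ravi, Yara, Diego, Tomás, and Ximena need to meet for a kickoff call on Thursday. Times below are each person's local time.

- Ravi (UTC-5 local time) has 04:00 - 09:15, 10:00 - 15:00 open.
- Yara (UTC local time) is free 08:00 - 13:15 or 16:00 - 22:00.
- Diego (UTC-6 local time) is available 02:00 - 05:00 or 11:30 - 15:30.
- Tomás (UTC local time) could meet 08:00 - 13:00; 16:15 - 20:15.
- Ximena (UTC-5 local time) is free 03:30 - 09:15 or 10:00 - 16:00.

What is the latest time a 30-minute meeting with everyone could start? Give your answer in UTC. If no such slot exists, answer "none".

Ravi in UTC: 09:00-14:15, 15:00-20:00 (add 5h to convert from UTC-5).
Yara in UTC: 08:00-13:15, 16:00-22:00.
Diego in UTC: 08:00-11:00, 17:30-21:30 (add 6h to convert from UTC-6).
Tomás in UTC: 08:00-13:00, 16:15-20:15.
Ximena in UTC: 08:30-14:15, 15:00-21:00 (add 5h to convert from UTC-5).
Ravi ∩ Yara: 09:00-13:15, 16:00-20:00.
Ravi ∩ Yara ∩ Diego: 09:00-11:00, 17:30-20:00.
Ravi ∩ Yara ∩ Diego ∩ Tomás: 09:00-11:00, 17:30-20:00.
Ravi ∩ Yara ∩ Diego ∩ Tomás ∩ Ximena: 09:00-11:00, 17:30-20:00.
The last common window of at least 30 minutes is 17:30-20:00; a 30-minute meeting can start as late as 19:30 and still end by 20:00.

19:30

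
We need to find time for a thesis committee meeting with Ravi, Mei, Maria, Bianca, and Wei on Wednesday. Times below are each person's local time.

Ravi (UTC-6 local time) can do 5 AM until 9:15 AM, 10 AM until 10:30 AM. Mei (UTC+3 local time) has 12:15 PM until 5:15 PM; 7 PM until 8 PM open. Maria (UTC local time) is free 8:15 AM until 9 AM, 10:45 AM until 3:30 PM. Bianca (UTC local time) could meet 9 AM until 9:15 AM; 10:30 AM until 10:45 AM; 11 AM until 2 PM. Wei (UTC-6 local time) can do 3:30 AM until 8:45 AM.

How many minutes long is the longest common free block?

Ravi in UTC: 11:00-15:15, 16:00-16:30 (add 6h to convert from UTC-6).
Mei in UTC: 09:15-14:15, 16:00-17:00 (subtract 3h to convert from UTC+3).
Maria in UTC: 08:15-09:00, 10:45-15:30.
Bianca in UTC: 09:00-09:15, 10:30-10:45, 11:00-14:00.
Wei in UTC: 09:30-14:45 (add 6h to convert from UTC-6).
Ravi ∩ Mei: 11:00-14:15, 16:00-16:30.
Ravi ∩ Mei ∩ Maria: 11:00-14:15.
Ravi ∩ Mei ∩ Maria ∩ Bianca: 11:00-14:00.
Ravi ∩ Mei ∩ Maria ∩ Bianca ∩ Wei: 11:00-14:00.
Those are the intersection windows.
The longest is 11:00-14:00 at 180 minutes.

180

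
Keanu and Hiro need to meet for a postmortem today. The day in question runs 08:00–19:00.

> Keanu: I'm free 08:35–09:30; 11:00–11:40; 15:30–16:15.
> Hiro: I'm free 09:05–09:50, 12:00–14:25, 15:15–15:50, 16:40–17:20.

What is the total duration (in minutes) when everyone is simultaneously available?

45

Keanu ∩ Hiro: 09:05-09:30, 15:30-15:50.
Summing the common windows: 25 + 20 = 45 minutes.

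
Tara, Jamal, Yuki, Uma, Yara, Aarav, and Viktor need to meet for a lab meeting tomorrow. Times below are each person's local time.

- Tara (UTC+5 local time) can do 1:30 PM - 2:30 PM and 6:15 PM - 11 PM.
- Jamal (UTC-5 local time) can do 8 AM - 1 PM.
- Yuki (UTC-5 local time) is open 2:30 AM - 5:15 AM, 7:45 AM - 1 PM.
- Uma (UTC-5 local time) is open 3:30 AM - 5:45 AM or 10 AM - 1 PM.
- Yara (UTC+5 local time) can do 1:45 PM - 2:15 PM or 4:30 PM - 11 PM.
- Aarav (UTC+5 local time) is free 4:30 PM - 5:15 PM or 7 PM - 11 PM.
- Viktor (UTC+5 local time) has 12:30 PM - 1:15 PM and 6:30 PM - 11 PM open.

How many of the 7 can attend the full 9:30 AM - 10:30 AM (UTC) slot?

Tara in UTC: 08:30-09:30, 13:15-18:00 (subtract 5h to convert from UTC+5).
Jamal in UTC: 13:00-18:00 (add 5h to convert from UTC-5).
Yuki in UTC: 07:30-10:15, 12:45-18:00 (add 5h to convert from UTC-5).
Uma in UTC: 08:30-10:45, 15:00-18:00 (add 5h to convert from UTC-5).
Yara in UTC: 08:45-09:15, 11:30-18:00 (subtract 5h to convert from UTC+5).
Aarav in UTC: 11:30-12:15, 14:00-18:00 (subtract 5h to convert from UTC+5).
Viktor in UTC: 07:30-08:15, 13:30-18:00 (subtract 5h to convert from UTC+5).
Uma can make the full 09:30-10:30 slot — that's 1.

1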